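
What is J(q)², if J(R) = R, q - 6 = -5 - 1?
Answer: 0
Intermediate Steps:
q = 0 (q = 6 + (-5 - 1) = 6 - 6 = 0)
J(q)² = 0² = 0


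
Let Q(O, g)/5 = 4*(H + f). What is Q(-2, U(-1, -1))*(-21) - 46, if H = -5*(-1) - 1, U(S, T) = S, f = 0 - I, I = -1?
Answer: -2146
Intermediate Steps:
f = 1 (f = 0 - 1*(-1) = 0 + 1 = 1)
H = 4 (H = 5 - 1 = 4)
Q(O, g) = 100 (Q(O, g) = 5*(4*(4 + 1)) = 5*(4*5) = 5*20 = 100)
Q(-2, U(-1, -1))*(-21) - 46 = 100*(-21) - 46 = -2100 - 46 = -2146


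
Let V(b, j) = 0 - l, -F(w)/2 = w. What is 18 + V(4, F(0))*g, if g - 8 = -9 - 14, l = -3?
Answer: -27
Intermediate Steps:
g = -15 (g = 8 + (-9 - 14) = 8 - 23 = -15)
F(w) = -2*w
V(b, j) = 3 (V(b, j) = 0 - 1*(-3) = 0 + 3 = 3)
18 + V(4, F(0))*g = 18 + 3*(-15) = 18 - 45 = -27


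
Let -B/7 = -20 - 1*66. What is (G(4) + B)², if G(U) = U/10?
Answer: 9072144/25 ≈ 3.6289e+5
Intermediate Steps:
G(U) = U/10 (G(U) = U*(⅒) = U/10)
B = 602 (B = -7*(-20 - 1*66) = -7*(-20 - 66) = -7*(-86) = 602)
(G(4) + B)² = ((⅒)*4 + 602)² = (⅖ + 602)² = (3012/5)² = 9072144/25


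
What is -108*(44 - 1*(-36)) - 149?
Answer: -8789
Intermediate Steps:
-108*(44 - 1*(-36)) - 149 = -108*(44 + 36) - 149 = -108*80 - 149 = -8640 - 149 = -8789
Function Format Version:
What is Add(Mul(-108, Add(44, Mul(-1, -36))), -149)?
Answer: -8789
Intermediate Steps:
Add(Mul(-108, Add(44, Mul(-1, -36))), -149) = Add(Mul(-108, Add(44, 36)), -149) = Add(Mul(-108, 80), -149) = Add(-8640, -149) = -8789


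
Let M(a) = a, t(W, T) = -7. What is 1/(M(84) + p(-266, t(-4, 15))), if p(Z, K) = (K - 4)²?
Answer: 1/205 ≈ 0.0048781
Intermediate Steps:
p(Z, K) = (-4 + K)²
1/(M(84) + p(-266, t(-4, 15))) = 1/(84 + (-4 - 7)²) = 1/(84 + (-11)²) = 1/(84 + 121) = 1/205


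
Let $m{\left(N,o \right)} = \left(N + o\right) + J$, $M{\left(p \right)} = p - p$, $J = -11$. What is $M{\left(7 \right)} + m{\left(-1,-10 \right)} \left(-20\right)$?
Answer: $440$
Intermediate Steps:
$M{\left(p \right)} = 0$
$m{\left(N,o \right)} = -11 + N + o$ ($m{\left(N,o \right)} = \left(N + o\right) - 11 = -11 + N + o$)
$M{\left(7 \right)} + m{\left(-1,-10 \right)} \left(-20\right) = 0 + \left(-11 - 1 - 10\right) \left(-20\right) = 0 - -440 = 0 + 440 = 440$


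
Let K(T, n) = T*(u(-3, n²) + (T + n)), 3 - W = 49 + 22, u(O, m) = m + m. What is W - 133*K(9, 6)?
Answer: -104207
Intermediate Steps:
u(O, m) = 2*m
W = -68 (W = 3 - (49 + 22) = 3 - 1*71 = 3 - 71 = -68)
K(T, n) = T*(T + n + 2*n²) (K(T, n) = T*(2*n² + (T + n)) = T*(T + n + 2*n²))
W - 133*K(9, 6) = -68 - 1197*(9 + 6 + 2*6²) = -68 - 1197*(9 + 6 + 2*36) = -68 - 1197*(9 + 6 + 72) = -68 - 1197*87 = -68 - 133*783 = -68 - 104139 = -104207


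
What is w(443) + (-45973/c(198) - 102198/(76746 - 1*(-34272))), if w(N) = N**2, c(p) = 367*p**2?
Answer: 52244911976869333/266218721604 ≈ 1.9625e+5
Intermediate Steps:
w(443) + (-45973/c(198) - 102198/(76746 - 1*(-34272))) = 443**2 + (-45973/(367*198**2) - 102198/(76746 - 1*(-34272))) = 196249 + (-45973/(367*39204) - 102198/(76746 + 34272)) = 196249 + (-45973/14387868 - 102198/111018) = 196249 + (-45973*1/14387868 - 102198*1/111018) = 196249 + (-45973/14387868 - 17033/18503) = 196249 - 245919194063/266218721604 = 52244911976869333/266218721604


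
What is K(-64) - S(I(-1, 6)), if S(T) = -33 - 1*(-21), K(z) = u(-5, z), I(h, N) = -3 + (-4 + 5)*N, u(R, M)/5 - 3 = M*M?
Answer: 20507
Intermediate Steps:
u(R, M) = 15 + 5*M**2 (u(R, M) = 15 + 5*(M*M) = 15 + 5*M**2)
I(h, N) = -3 + N (I(h, N) = -3 + 1*N = -3 + N)
K(z) = 15 + 5*z**2
S(T) = -12 (S(T) = -33 + 21 = -12)
K(-64) - S(I(-1, 6)) = (15 + 5*(-64)**2) - 1*(-12) = (15 + 5*4096) + 12 = (15 + 20480) + 12 = 20495 + 12 = 20507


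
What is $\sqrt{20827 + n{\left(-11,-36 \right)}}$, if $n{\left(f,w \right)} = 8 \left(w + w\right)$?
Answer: $\sqrt{20251} \approx 142.31$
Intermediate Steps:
$n{\left(f,w \right)} = 16 w$ ($n{\left(f,w \right)} = 8 \cdot 2 w = 16 w$)
$\sqrt{20827 + n{\left(-11,-36 \right)}} = \sqrt{20827 + 16 \left(-36\right)} = \sqrt{20827 - 576} = \sqrt{20251}$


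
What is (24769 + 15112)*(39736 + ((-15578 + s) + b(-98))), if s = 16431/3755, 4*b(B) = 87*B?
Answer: 6598386306637/7510 ≈ 8.7861e+8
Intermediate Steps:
b(B) = 87*B/4 (b(B) = (87*B)/4 = 87*B/4)
s = 16431/3755 (s = 16431*(1/3755) = 16431/3755 ≈ 4.3758)
(24769 + 15112)*(39736 + ((-15578 + s) + b(-98))) = (24769 + 15112)*(39736 + ((-15578 + 16431/3755) + (87/4)*(-98))) = 39881*(39736 + (-58478959/3755 - 4263/2)) = 39881*(39736 - 132965483/7510) = 39881*(165451877/7510) = 6598386306637/7510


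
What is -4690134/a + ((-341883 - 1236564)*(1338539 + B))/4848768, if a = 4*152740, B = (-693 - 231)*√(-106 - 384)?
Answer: -2988117805034631/6857415040 + 94531437*I*√10/44896 ≈ -4.3575e+5 + 6658.4*I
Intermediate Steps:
B = -6468*I*√10 ≈ -20454.0*I
a = 610960
-4690134/a + ((-341883 - 1236564)*(1338539 + B))/4848768 = -4690134/610960 + ((-341883 - 1236564)*(1338539 - 6468*I*√10))/4848768 = -4690134*1/610960 - 1578447*(1338539 - 6468*I*√10)*(1/4848768) = -2345067/305480 + (-2112812868933 + 10209395196*I*√10)*(1/4848768) = -2345067/305480 + (-78252328479/179584 + 94531437*I*√10/44896) = -2988117805034631/6857415040 + 94531437*I*√10/44896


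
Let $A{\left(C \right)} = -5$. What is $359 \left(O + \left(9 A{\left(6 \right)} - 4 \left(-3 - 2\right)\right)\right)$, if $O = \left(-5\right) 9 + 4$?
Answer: $-23694$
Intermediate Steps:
$O = -41$ ($O = -45 + 4 = -41$)
$359 \left(O + \left(9 A{\left(6 \right)} - 4 \left(-3 - 2\right)\right)\right) = 359 \left(-41 - \left(45 + 4 \left(-3 - 2\right)\right)\right) = 359 \left(-41 - 25\right) = 359 \left(-66\right) = -23694$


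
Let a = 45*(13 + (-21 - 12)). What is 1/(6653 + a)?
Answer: 1/5753 ≈ 0.00017382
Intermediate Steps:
a = -900 (a = 45*(13 - 33) = 45*(-20) = -900)
1/(6653 + a) = 1/(6653 - 900) = 1/5753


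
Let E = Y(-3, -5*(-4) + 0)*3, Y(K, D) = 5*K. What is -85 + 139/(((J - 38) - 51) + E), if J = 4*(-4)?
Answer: -12889/150 ≈ -85.927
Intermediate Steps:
J = -16
E = -45 (E = (5*(-3))*3 = -15*3 = -45)
-85 + 139/(((J - 38) - 51) + E) = -85 + 139/(((-16 - 38) - 51) - 45) = -85 + 139/((-54 - 51) - 45) = -85 + 139/(-105 - 45) = -85 + 139/(-150) = -85 - 1/150*139 = -85 - 139/150 = -12889/150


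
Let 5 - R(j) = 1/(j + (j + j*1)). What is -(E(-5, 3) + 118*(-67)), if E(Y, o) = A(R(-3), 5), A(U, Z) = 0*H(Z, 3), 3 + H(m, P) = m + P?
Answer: 7906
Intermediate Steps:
R(j) = 5 - 1/(3*j) (R(j) = 5 - 1/(j + (j + j*1)) = 5 - 1/(j + (j + j)) = 5 - 1/(j + 2*j) = 5 - 1/(3*j))
H(m, P) = -3 + P + m (H(m, P) = -3 + (m + P) = -3 + (P + m) = -3 + P + m)
A(U, Z) = 0 (A(U, Z) = 0*(-3 + 3 + Z) = 0*Z = 0)
E(Y, o) = 0
-(E(-5, 3) + 118*(-67)) = -(0 + 118*(-67)) = -(0 - 7906) = -1*(-7906) = 7906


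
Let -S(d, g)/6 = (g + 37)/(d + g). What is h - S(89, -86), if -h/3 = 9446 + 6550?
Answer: -48086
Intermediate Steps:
S(d, g) = -6*(37 + g)/(d + g) (S(d, g) = -6*(g + 37)/(d + g) = -6*(37 + g)/(d + g))
h = -47988 (h = -3*(9446 + 6550) = -3*15996 = -47988)
h - S(89, -86) = -47988 - 6*(-37 - 1*(-86))/(89 - 86) = -47988 - 6*(-37 + 86)/3 = -47988 - 6*49/3 = -47988 - 1*98 = -47988 - 98 = -48086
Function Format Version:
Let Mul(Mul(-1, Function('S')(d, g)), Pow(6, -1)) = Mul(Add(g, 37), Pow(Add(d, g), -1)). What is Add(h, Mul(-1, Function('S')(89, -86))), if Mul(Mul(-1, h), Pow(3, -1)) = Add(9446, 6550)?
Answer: -48086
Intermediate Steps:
Function('S')(d, g) = Mul(-6, Pow(Add(d, g), -1), Add(37, g)) (Function('S')(d, g) = Mul(-6, Mul(Add(g, 37), Pow(Add(d, g), -1))) = Mul(-6, Mul(Add(37, g), Pow(Add(d, g), -1))) = Mul(-6, Mul(Pow(Add(d, g), -1), Add(37, g))) = Mul(-6, Pow(Add(d, g), -1), Add(37, g)))
h = -47988 (h = Mul(-3, Add(9446, 6550)) = Mul(-3, 15996) = -47988)
Add(h, Mul(-1, Function('S')(89, -86))) = Add(-47988, Mul(-1, Mul(6, Pow(Add(89, -86), -1), Add(-37, Mul(-1, -86))))) = Add(-47988, Mul(-1, Mul(6, Pow(3, -1), Add(-37, 86)))) = Add(-47988, Mul(-1, Mul(6, Rational(1, 3), 49))) = Add(-47988, Mul(-1, 98)) = Add(-47988, -98) = -48086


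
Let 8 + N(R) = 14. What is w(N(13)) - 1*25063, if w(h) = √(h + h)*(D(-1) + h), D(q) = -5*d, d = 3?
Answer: -25063 - 18*√3 ≈ -25094.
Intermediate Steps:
N(R) = 6 (N(R) = -8 + 14 = 6)
D(q) = -15 (D(q) = -5*3 = -15)
w(h) = √2*√h*(-15 + h) (w(h) = √(h + h)*(-15 + h) = √(2*h)*(-15 + h) = (√2*√h)*(-15 + h) = √2*√h*(-15 + h))
w(N(13)) - 1*25063 = √2*√6*(-15 + 6) - 1*25063 = √2*√6*(-9) - 25063 = -18*√3 - 25063 = -25063 - 18*√3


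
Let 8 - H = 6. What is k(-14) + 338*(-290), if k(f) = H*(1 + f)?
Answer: -98046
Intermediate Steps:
H = 2 (H = 8 - 1*6 = 8 - 6 = 2)
k(f) = 2 + 2*f (k(f) = 2*(1 + f) = 2 + 2*f)
k(-14) + 338*(-290) = (2 + 2*(-14)) + 338*(-290) = (2 - 28) - 98020 = -26 - 98020 = -98046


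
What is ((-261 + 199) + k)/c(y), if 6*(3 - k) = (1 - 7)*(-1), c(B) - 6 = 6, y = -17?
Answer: -5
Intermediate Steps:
c(B) = 12 (c(B) = 6 + 6 = 12)
k = 2 (k = 3 - (1 - 7)*(-1)/6 = 3 - (-1)*(-1) = 3 - ⅙*6 = 3 - 1 = 2)
((-261 + 199) + k)/c(y) = ((-261 + 199) + 2)/12 = (-62 + 2)*(1/12) = -60*1/12 = -5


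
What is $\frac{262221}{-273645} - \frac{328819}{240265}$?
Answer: $- \frac{10198813588}{4383154395} \approx -2.3268$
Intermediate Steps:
$\frac{262221}{-273645} - \frac{328819}{240265} = 262221 \left(- \frac{1}{273645}\right) - \frac{328819}{240265} = - \frac{87407}{91215} - \frac{328819}{240265} = - \frac{10198813588}{4383154395}$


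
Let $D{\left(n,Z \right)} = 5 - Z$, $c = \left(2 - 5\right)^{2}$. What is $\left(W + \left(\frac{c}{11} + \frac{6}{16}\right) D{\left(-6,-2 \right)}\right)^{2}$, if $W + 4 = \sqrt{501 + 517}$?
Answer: $\frac{8030081}{7744} + \frac{383 \sqrt{1018}}{44} \approx 1314.7$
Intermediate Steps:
$c = 9$ ($c = \left(-3\right)^{2} = 9$)
$W = -4 + \sqrt{1018}$ ($W = -4 + \sqrt{501 + 517} = -4 + \sqrt{1018} \approx 27.906$)
$\left(W + \left(\frac{c}{11} + \frac{6}{16}\right) D{\left(-6,-2 \right)}\right)^{2} = \left(\left(-4 + \sqrt{1018}\right) + \left(\frac{9}{11} + \frac{6}{16}\right) \left(5 - -2\right)\right)^{2} = \left(\left(-4 + \sqrt{1018}\right) + \left(9 \cdot \frac{1}{11} + 6 \cdot \frac{1}{16}\right) \left(5 + 2\right)\right)^{2} = \left(\left(-4 + \sqrt{1018}\right) + \left(\frac{9}{11} + \frac{3}{8}\right) 7\right)^{2} = \left(\left(-4 + \sqrt{1018}\right) + \frac{105}{88} \cdot 7\right)^{2} = \left(\left(-4 + \sqrt{1018}\right) + \frac{735}{88}\right)^{2} = \left(\frac{383}{88} + \sqrt{1018}\right)^{2}$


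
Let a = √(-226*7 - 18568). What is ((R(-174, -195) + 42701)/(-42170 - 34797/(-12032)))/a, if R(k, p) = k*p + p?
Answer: 459838976*I*√806/1022319605645 ≈ 0.01277*I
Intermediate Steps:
a = 5*I*√806 (a = √(-1582 - 18568) = √(-20150) = 5*I*√806 ≈ 141.95*I)
R(k, p) = p + k*p
((R(-174, -195) + 42701)/(-42170 - 34797/(-12032)))/a = ((-195*(1 - 174) + 42701)/(-42170 - 34797/(-12032)))/((5*I*√806)) = ((-195*(-173) + 42701)/(-42170 - 34797*(-1/12032)))*(-I*√806/4030) = ((33735 + 42701)/(-42170 + 34797/12032))*(-I*√806/4030) = (76436/(-507354643/12032))*(-I*√806/4030) = (76436*(-12032/507354643))*(-I*√806/4030) = -(-459838976)*I*√806/1022319605645 = 459838976*I*√806/1022319605645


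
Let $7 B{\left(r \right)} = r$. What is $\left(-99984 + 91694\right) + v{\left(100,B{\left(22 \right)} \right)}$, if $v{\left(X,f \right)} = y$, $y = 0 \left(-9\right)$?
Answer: $-8290$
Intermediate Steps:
$B{\left(r \right)} = \frac{r}{7}$
$y = 0$
$v{\left(X,f \right)} = 0$
$\left(-99984 + 91694\right) + v{\left(100,B{\left(22 \right)} \right)} = \left(-99984 + 91694\right) + 0 = -8290 + 0 = -8290$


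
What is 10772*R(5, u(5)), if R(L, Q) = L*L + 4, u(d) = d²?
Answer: 312388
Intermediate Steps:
R(L, Q) = 4 + L² (R(L, Q) = L² + 4 = 4 + L²)
10772*R(5, u(5)) = 10772*(4 + 5²) = 10772*(4 + 25) = 10772*29 = 312388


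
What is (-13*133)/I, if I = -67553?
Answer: 1729/67553 ≈ 0.025595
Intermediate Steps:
(-13*133)/I = -13*133/(-67553) = -1729*(-1/67553) = 1729/67553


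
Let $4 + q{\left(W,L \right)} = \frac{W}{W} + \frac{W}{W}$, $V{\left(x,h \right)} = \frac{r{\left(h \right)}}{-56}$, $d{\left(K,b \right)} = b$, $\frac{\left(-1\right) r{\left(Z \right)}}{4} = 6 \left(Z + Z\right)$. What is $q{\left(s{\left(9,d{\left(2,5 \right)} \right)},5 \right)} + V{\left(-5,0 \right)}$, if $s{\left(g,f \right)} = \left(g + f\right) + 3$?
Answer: $-2$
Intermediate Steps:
$r{\left(Z \right)} = - 48 Z$ ($r{\left(Z \right)} = - 4 \cdot 6 \left(Z + Z\right) = - 4 \cdot 6 \cdot 2 Z = - 4 \cdot 12 Z = - 48 Z$)
$s{\left(g,f \right)} = 3 + f + g$ ($s{\left(g,f \right)} = \left(f + g\right) + 3 = 3 + f + g$)
$V{\left(x,h \right)} = \frac{6 h}{7}$ ($V{\left(x,h \right)} = \frac{\left(-48\right) h}{-56} = - 48 h \left(- \frac{1}{56}\right) = \frac{6 h}{7}$)
$q{\left(W,L \right)} = -2$ ($q{\left(W,L \right)} = -4 + \left(\frac{W}{W} + \frac{W}{W}\right) = -4 + \left(1 + 1\right) = -4 + 2 = -2$)
$q{\left(s{\left(9,d{\left(2,5 \right)} \right)},5 \right)} + V{\left(-5,0 \right)} = -2 + \frac{6}{7} \cdot 0 = -2 + 0 = -2$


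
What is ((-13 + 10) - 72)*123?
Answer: -9225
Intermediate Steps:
((-13 + 10) - 72)*123 = (-3 - 72)*123 = -75*123 = -9225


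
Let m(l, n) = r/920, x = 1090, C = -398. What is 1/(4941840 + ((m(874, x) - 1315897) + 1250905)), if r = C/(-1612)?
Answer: 741520/3616280329159 ≈ 2.0505e-7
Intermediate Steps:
r = 199/806 (r = -398/(-1612) = -398*(-1/1612) = 199/806 ≈ 0.24690)
m(l, n) = 199/741520 (m(l, n) = (199/806)/920 = (199/806)*(1/920) = 199/741520)
1/(4941840 + ((m(874, x) - 1315897) + 1250905)) = 1/(4941840 + ((199/741520 - 1315897) + 1250905)) = 1/(4941840 + (-975763943241/741520 + 1250905)) = 1/(4941840 - 48192867641/741520) = 1/(3616280329159/741520) = 741520/3616280329159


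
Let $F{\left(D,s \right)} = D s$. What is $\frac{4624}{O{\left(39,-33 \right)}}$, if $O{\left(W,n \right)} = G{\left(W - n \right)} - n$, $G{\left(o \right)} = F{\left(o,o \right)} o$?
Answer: $\frac{4624}{373281} \approx 0.012387$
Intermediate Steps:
$G{\left(o \right)} = o^{3}$ ($G{\left(o \right)} = o o o = o^{2} o = o^{3}$)
$O{\left(W,n \right)} = \left(W - n\right)^{3} - n$
$\frac{4624}{O{\left(39,-33 \right)}} = \frac{4624}{\left(39 - -33\right)^{3} - -33} = \frac{4624}{\left(39 + 33\right)^{3} + 33} = \frac{4624}{72^{3} + 33} = \frac{4624}{373248 + 33} = \frac{4624}{373281}$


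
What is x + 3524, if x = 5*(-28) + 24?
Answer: 3408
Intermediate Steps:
x = -116 (x = -140 + 24 = -116)
x + 3524 = -116 + 3524 = 3408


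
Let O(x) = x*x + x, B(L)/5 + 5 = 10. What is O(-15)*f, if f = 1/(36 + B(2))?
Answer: 210/61 ≈ 3.4426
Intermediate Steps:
B(L) = 25 (B(L) = -25 + 5*10 = -25 + 50 = 25)
O(x) = x + x² (O(x) = x² + x = x + x²)
f = 1/61 (f = 1/(36 + 25) = 1/61 ≈ 0.016393)
O(-15)*f = -15*(1 - 15)*(1/61) = -15*(-14)*(1/61) = 210*(1/61) = 210/61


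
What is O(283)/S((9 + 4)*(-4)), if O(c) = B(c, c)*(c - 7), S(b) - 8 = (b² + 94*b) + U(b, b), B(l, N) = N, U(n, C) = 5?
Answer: -78108/2171 ≈ -35.978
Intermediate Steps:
S(b) = 13 + b² + 94*b (S(b) = 8 + ((b² + 94*b) + 5) = 8 + (5 + b² + 94*b) = 13 + b² + 94*b)
O(c) = c*(-7 + c) (O(c) = c*(c - 7) = c*(-7 + c))
O(283)/S((9 + 4)*(-4)) = (283*(-7 + 283))/(13 + ((9 + 4)*(-4))² + 94*((9 + 4)*(-4))) = (283*276)/(13 + (13*(-4))² + 94*(13*(-4))) = 78108/(13 + (-52)² + 94*(-52)) = 78108/(13 + 2704 - 4888) = 78108/(-2171) = 78108*(-1/2171) = -78108/2171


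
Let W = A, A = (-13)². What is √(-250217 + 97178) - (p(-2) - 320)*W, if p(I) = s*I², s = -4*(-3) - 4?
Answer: 48672 + I*√153039 ≈ 48672.0 + 391.2*I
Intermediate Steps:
s = 8 (s = 12 - 4 = 8)
p(I) = 8*I²
A = 169
W = 169
√(-250217 + 97178) - (p(-2) - 320)*W = √(-250217 + 97178) - (8*(-2)² - 320)*169 = √(-153039) - (8*4 - 320)*169 = I*√153039 - (32 - 320)*169 = I*√153039 - (-288)*169 = I*√153039 - 1*(-48672) = I*√153039 + 48672 = 48672 + I*√153039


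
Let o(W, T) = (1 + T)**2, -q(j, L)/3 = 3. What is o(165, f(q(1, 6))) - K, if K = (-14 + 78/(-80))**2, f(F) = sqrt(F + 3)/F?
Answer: -9647627/43200 - 2*I*sqrt(6)/9 ≈ -223.32 - 0.54433*I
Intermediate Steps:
q(j, L) = -9 (q(j, L) = -3*3 = -9)
f(F) = sqrt(3 + F)/F
K = 358801/1600 (K = (-14 + 78*(-1/80))**2 = (-14 - 39/40)**2 = (-599/40)**2 = 358801/1600 ≈ 224.25)
o(165, f(q(1, 6))) - K = (1 + sqrt(3 - 9)/(-9))**2 - 1*358801/1600 = (1 - I*sqrt(6)/9)**2 - 358801/1600 = -358801/1600 + (1 - I*sqrt(6)/9)**2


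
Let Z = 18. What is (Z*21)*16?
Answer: 6048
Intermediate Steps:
(Z*21)*16 = (18*21)*16 = 378*16 = 6048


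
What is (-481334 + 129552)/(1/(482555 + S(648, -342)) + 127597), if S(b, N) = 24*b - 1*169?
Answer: -175165625516/63535394987 ≈ -2.7570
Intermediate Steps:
S(b, N) = -169 + 24*b (S(b, N) = 24*b - 169 = -169 + 24*b)
(-481334 + 129552)/(1/(482555 + S(648, -342)) + 127597) = (-481334 + 129552)/(1/(482555 + (-169 + 24*648)) + 127597) = -351782/(1/(482555 + (-169 + 15552)) + 127597) = -351782/(1/(482555 + 15383) + 127597) = -351782/(1/497938 + 127597) = -351782/63535394987/497938 = -351782*497938/63535394987 = -175165625516/63535394987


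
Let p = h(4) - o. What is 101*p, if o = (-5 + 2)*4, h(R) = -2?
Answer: 1010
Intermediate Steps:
o = -12 (o = -3*4 = -12)
p = 10 (p = -2 - 1*(-12) = -2 + 12 = 10)
101*p = 101*10 = 1010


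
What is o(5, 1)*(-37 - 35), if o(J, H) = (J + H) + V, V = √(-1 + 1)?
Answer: -432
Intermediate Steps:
V = 0 (V = √0 = 0)
o(J, H) = H + J (o(J, H) = (J + H) + 0 = (H + J) + 0 = H + J)
o(5, 1)*(-37 - 35) = (1 + 5)*(-37 - 35) = 6*(-72) = -432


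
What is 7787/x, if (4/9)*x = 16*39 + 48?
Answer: 7787/1512 ≈ 5.1501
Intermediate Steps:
x = 1512 (x = 9*(16*39 + 48)/4 = 9*(624 + 48)/4 = (9/4)*672 = 1512)
7787/x = 7787/1512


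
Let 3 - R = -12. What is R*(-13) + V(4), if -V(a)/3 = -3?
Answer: -186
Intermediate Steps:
R = 15 (R = 3 - 1*(-12) = 3 + 12 = 15)
V(a) = 9 (V(a) = -3*(-3) = 9)
R*(-13) + V(4) = 15*(-13) + 9 = -195 + 9 = -186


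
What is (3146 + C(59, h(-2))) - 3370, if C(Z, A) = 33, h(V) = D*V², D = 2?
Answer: -191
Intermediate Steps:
h(V) = 2*V²
(3146 + C(59, h(-2))) - 3370 = (3146 + 33) - 3370 = 3179 - 3370 = -191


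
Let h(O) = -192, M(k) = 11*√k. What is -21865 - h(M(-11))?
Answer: -21673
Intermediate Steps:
-21865 - h(M(-11)) = -21865 - 1*(-192) = -21865 + 192 = -21673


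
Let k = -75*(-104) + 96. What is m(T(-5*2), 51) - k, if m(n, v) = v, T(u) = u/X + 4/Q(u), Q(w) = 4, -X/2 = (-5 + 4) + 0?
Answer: -7845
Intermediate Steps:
X = 2 (X = -2*((-5 + 4) + 0) = -2*(-1 + 0) = -2*(-1) = 2)
k = 7896 (k = 7800 + 96 = 7896)
T(u) = 1 + u/2 (T(u) = u/2 + 4/4 = u*(½) + 4*(¼) = u/2 + 1 = 1 + u/2)
m(T(-5*2), 51) - k = 51 - 1*7896 = 51 - 7896 = -7845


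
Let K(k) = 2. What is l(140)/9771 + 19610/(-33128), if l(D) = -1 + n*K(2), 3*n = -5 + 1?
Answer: -287596169/485540532 ≈ -0.59232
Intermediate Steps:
n = -4/3 (n = (-5 + 1)/3 = (⅓)*(-4) = -4/3 ≈ -1.3333)
l(D) = -11/3 (l(D) = -1 - 4/3*2 = -1 - 8/3 = -11/3)
l(140)/9771 + 19610/(-33128) = -11/3/9771 + 19610/(-33128) = -11/3*1/9771 + 19610*(-1/33128) = -11/29313 - 9805/16564 = -287596169/485540532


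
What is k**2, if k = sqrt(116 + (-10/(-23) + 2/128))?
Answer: 171415/1472 ≈ 116.45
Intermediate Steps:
k = sqrt(3942545)/184 (k = sqrt(116 + (-10*(-1/23) + 2*(1/128))) = sqrt(116 + (10/23 + 1/64)) = sqrt(116 + 663/1472) = sqrt(171415/1472) = sqrt(3942545)/184 ≈ 10.791)
k**2 = (sqrt(3942545)/184)**2 = 171415/1472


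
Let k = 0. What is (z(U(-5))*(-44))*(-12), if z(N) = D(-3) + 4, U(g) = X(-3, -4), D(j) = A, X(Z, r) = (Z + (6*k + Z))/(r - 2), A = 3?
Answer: 3696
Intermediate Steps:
X(Z, r) = 2*Z/(-2 + r) (X(Z, r) = (Z + (6*0 + Z))/(r - 2) = (Z + (0 + Z))/(-2 + r) = (Z + Z)/(-2 + r) = (2*Z)/(-2 + r) = 2*Z/(-2 + r))
D(j) = 3
U(g) = 1 (U(g) = 2*(-3)/(-2 - 4) = 2*(-3)/(-6) = 2*(-3)*(-1/6) = 1)
z(N) = 7 (z(N) = 3 + 4 = 7)
(z(U(-5))*(-44))*(-12) = (7*(-44))*(-12) = -308*(-12) = 3696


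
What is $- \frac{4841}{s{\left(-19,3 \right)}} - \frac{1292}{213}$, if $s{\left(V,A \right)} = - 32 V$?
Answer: $- \frac{1816669}{129504} \approx -14.028$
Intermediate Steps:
$- \frac{4841}{s{\left(-19,3 \right)}} - \frac{1292}{213} = - \frac{4841}{\left(-32\right) \left(-19\right)} - \frac{1292}{213} = - \frac{4841}{608} - \frac{1292}{213} = - \frac{1816669}{129504}$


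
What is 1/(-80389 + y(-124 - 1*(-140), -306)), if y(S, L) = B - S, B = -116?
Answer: -1/80521 ≈ -1.2419e-5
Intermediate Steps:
y(S, L) = -116 - S
1/(-80389 + y(-124 - 1*(-140), -306)) = 1/(-80389 + (-116 - (-124 - 1*(-140)))) = 1/(-80389 + (-116 - (-124 + 140))) = 1/(-80389 + (-116 - 1*16)) = 1/(-80389 + (-116 - 16)) = 1/(-80389 - 132) = 1/(-80521) = -1/80521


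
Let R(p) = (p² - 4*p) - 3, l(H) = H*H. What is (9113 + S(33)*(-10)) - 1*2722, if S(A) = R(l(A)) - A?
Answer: -11808899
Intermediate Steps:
l(H) = H²
R(p) = -3 + p² - 4*p
S(A) = -3 + A⁴ - A - 4*A² (S(A) = (-3 + (A²)² - 4*A²) - A = (-3 + A⁴ - 4*A²) - A = -3 + A⁴ - A - 4*A²)
(9113 + S(33)*(-10)) - 1*2722 = (9113 + (-3 + 33⁴ - 1*33 - 4*33²)*(-10)) - 1*2722 = (9113 + (-3 + 1185921 - 33 - 4*1089)*(-10)) - 2722 = (9113 + (-3 + 1185921 - 33 - 4356)*(-10)) - 2722 = (9113 + 1181529*(-10)) - 2722 = (9113 - 11815290) - 2722 = -11806177 - 2722 = -11808899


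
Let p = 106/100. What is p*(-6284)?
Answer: -166526/25 ≈ -6661.0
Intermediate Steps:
p = 53/50 (p = 106*(1/100) = 53/50 ≈ 1.0600)
p*(-6284) = (53/50)*(-6284) = -166526/25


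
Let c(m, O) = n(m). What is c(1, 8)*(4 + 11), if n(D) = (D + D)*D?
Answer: 30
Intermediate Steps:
n(D) = 2*D² (n(D) = (2*D)*D = 2*D²)
c(m, O) = 2*m²
c(1, 8)*(4 + 11) = (2*1²)*(4 + 11) = (2*1)*15 = 2*15 = 30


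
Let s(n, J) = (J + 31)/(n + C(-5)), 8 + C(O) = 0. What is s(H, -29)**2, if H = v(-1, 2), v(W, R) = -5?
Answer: 4/169 ≈ 0.023669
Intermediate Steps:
C(O) = -8 (C(O) = -8 + 0 = -8)
H = -5
s(n, J) = (31 + J)/(-8 + n) (s(n, J) = (J + 31)/(n - 8) = (31 + J)/(-8 + n))
s(H, -29)**2 = ((31 - 29)/(-8 - 5))**2 = (2/(-13))**2 = (-1/13*2)**2 = (-2/13)**2 = 4/169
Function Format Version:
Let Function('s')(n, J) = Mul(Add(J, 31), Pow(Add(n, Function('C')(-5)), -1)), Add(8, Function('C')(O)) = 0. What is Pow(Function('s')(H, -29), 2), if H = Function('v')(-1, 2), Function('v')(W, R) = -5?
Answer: Rational(4, 169) ≈ 0.023669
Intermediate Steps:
Function('C')(O) = -8 (Function('C')(O) = Add(-8, 0) = -8)
H = -5
Function('s')(n, J) = Mul(Pow(Add(-8, n), -1), Add(31, J)) (Function('s')(n, J) = Mul(Add(J, 31), Pow(Add(n, -8), -1)) = Mul(Add(31, J), Pow(Add(-8, n), -1)) = Mul(Pow(Add(-8, n), -1), Add(31, J)))
Pow(Function('s')(H, -29), 2) = Pow(Mul(Pow(Add(-8, -5), -1), Add(31, -29)), 2) = Pow(Mul(Pow(-13, -1), 2), 2) = Pow(Mul(Rational(-1, 13), 2), 2) = Pow(Rational(-2, 13), 2) = Rational(4, 169)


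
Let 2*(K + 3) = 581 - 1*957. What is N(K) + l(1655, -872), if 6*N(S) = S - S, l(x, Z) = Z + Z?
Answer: -1744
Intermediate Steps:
l(x, Z) = 2*Z
K = -191 (K = -3 + (581 - 1*957)/2 = -3 + (581 - 957)/2 = -3 + (1/2)*(-376) = -3 - 188 = -191)
N(S) = 0 (N(S) = (S - S)/6 = (1/6)*0 = 0)
N(K) + l(1655, -872) = 0 + 2*(-872) = 0 - 1744 = -1744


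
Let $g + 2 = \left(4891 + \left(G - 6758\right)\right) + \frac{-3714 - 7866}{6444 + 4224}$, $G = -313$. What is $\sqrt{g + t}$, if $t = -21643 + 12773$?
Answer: $\frac{i \sqrt{8735485577}}{889} \approx 105.13 i$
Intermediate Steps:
$t = -8870$
$g = - \frac{1940763}{889}$ ($g = -2 + \left(\left(4891 - 7071\right) + \frac{-3714 - 7866}{6444 + 4224}\right) = -2 + \left(\left(4891 - 7071\right) - \frac{11580}{10668}\right) = -2 + \left(\left(4891 - 7071\right) - \frac{965}{889}\right) = -2 - \frac{1938985}{889} = - \frac{1940763}{889} \approx -2183.1$)
$\sqrt{g + t} = \sqrt{- \frac{1940763}{889} - 8870} = \sqrt{- \frac{9826193}{889}} = \frac{i \sqrt{8735485577}}{889}$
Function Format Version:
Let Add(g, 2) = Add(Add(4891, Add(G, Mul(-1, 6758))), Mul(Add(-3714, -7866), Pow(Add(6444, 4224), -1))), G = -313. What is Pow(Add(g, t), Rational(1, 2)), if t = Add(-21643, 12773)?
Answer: Mul(Rational(1, 889), I, Pow(8735485577, Rational(1, 2))) ≈ Mul(105.13, I)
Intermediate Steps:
t = -8870
g = Rational(-1940763, 889) (g = Add(-2, Add(Add(4891, Add(-313, Mul(-1, 6758))), Mul(Add(-3714, -7866), Pow(Add(6444, 4224), -1)))) = Add(-2, Add(Add(4891, Add(-313, -6758)), Mul(-11580, Pow(10668, -1)))) = Add(-2, Add(Add(4891, -7071), Mul(-11580, Rational(1, 10668)))) = Add(-2, Add(-2180, Rational(-965, 889))) = Add(-2, Rational(-1938985, 889)) = Rational(-1940763, 889) ≈ -2183.1)
Pow(Add(g, t), Rational(1, 2)) = Pow(Add(Rational(-1940763, 889), -8870), Rational(1, 2)) = Pow(Rational(-9826193, 889), Rational(1, 2)) = Mul(Rational(1, 889), I, Pow(8735485577, Rational(1, 2)))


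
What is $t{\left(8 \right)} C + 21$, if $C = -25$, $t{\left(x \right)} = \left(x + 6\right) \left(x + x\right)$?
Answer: $-5579$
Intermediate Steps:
$t{\left(x \right)} = 2 x \left(6 + x\right)$ ($t{\left(x \right)} = \left(6 + x\right) 2 x = 2 x \left(6 + x\right)$)
$t{\left(8 \right)} C + 21 = 2 \cdot 8 \left(6 + 8\right) \left(-25\right) + 21 = 2 \cdot 8 \cdot 14 \left(-25\right) + 21 = 224 \left(-25\right) + 21 = -5600 + 21 = -5579$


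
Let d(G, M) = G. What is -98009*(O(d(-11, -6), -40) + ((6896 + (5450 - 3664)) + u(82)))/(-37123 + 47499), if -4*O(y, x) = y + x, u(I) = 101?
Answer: -3448250647/41504 ≈ -83082.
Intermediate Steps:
O(y, x) = -x/4 - y/4 (O(y, x) = -(y + x)/4 = -(x + y)/4 = -x/4 - y/4)
-98009*(O(d(-11, -6), -40) + ((6896 + (5450 - 3664)) + u(82)))/(-37123 + 47499) = -98009*((-¼*(-40) - ¼*(-11)) + ((6896 + (5450 - 3664)) + 101))/(-37123 + 47499) = -(44594095/41504 + 98009*(6896 + 1786)/10376) = -98009/(10376/(51/4 + (8682 + 101))) = -98009/(10376/(51/4 + 8783)) = -98009/(10376/(35183/4)) = -98009/(10376*(4/35183)) = -98009/41504/35183 = -98009*35183/41504 = -3448250647/41504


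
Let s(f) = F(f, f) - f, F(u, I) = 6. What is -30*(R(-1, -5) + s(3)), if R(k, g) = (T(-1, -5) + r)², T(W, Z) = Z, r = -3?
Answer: -2010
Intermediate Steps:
R(k, g) = 64 (R(k, g) = (-5 - 3)² = (-8)² = 64)
s(f) = 6 - f
-30*(R(-1, -5) + s(3)) = -30*(64 + (6 - 1*3)) = -30*(64 + (6 - 3)) = -30*(64 + 3) = -30*67 = -2010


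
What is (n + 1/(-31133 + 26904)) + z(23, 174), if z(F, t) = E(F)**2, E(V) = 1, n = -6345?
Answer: -26828777/4229 ≈ -6344.0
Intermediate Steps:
z(F, t) = 1 (z(F, t) = 1**2 = 1)
(n + 1/(-31133 + 26904)) + z(23, 174) = (-6345 + 1/(-31133 + 26904)) + 1 = (-6345 + 1/(-4229)) + 1 = (-6345 - 1/4229) + 1 = -26833006/4229 + 1 = -26828777/4229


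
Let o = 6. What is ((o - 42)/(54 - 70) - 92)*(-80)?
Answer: 7180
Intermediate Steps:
((o - 42)/(54 - 70) - 92)*(-80) = ((6 - 42)/(54 - 70) - 92)*(-80) = (-36/(-16) - 92)*(-80) = (-36*(-1/16) - 92)*(-80) = (9/4 - 92)*(-80) = -359/4*(-80) = 7180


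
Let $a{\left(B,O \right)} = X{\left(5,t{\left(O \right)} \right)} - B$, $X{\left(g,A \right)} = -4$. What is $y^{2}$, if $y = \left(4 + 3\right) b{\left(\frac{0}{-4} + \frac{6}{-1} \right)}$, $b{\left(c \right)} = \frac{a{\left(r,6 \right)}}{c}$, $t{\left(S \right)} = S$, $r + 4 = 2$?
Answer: $\frac{49}{9} \approx 5.4444$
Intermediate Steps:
$r = -2$ ($r = -4 + 2 = -2$)
$a{\left(B,O \right)} = -4 - B$
$b{\left(c \right)} = - \frac{2}{c}$ ($b{\left(c \right)} = \frac{-4 - -2}{c} = \frac{-4 + 2}{c} = - \frac{2}{c}$)
$y = \frac{7}{3}$ ($y = \left(4 + 3\right) \left(- \frac{2}{\frac{0}{-4} + \frac{6}{-1}}\right) = 7 \left(- \frac{2}{0 \left(- \frac{1}{4}\right) + 6 \left(-1\right)}\right) = 7 \left(- \frac{2}{0 - 6}\right) = 7 \left(- \frac{2}{-6}\right) = 7 \left(\left(-2\right) \left(- \frac{1}{6}\right)\right) = 7 \cdot \frac{1}{3} = \frac{7}{3} \approx 2.3333$)
$y^{2} = \left(\frac{7}{3}\right)^{2} = \frac{49}{9}$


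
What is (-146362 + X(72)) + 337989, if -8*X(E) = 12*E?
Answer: 191519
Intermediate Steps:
X(E) = -3*E/2
(-146362 + X(72)) + 337989 = (-146362 - 3/2*72) + 337989 = (-146362 - 108) + 337989 = -146470 + 337989 = 191519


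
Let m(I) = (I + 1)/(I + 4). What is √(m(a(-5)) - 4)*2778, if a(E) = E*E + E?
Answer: 6945*I*√2/2 ≈ 4910.9*I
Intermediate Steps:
a(E) = E + E² (a(E) = E² + E = E + E²)
m(I) = (1 + I)/(4 + I)
√(m(a(-5)) - 4)*2778 = √((1 - 5*(1 - 5))/(4 - 5*(1 - 5)) - 4)*2778 = √((1 - 5*(-4))/(4 - 5*(-4)) - 4)*2778 = √((1 + 20)/(4 + 20) - 4)*2778 = √(21/24 - 4)*2778 = √((1/24)*21 - 4)*2778 = √(7/8 - 4)*2778 = √(-25/8)*2778 = (5*I*√2/4)*2778 = 6945*I*√2/2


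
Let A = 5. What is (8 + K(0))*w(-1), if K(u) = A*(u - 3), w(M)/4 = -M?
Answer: -28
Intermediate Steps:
w(M) = -4*M (w(M) = 4*(-M) = -4*M)
K(u) = -15 + 5*u (K(u) = 5*(u - 3) = 5*(-3 + u) = -15 + 5*u)
(8 + K(0))*w(-1) = (8 + (-15 + 5*0))*(-4*(-1)) = (8 + (-15 + 0))*4 = (8 - 15)*4 = -7*4 = -28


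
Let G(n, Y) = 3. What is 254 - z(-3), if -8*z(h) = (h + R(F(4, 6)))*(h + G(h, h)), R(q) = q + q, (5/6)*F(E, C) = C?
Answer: 254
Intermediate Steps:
F(E, C) = 6*C/5
R(q) = 2*q
z(h) = -(3 + h)*(72/5 + h)/8 (z(h) = -(h + 2*((6/5)*6))*(h + 3)/8 = -(h + 2*(36/5))*(3 + h)/8 = -(h + 72/5)*(3 + h)/8 = -(72/5 + h)*(3 + h)/8 = -(3 + h)*(72/5 + h)/8)
254 - z(-3) = 254 - (-27/5 - 87/40*(-3) - 1/8*(-3)**2) = 254 - (-27/5 + 261/40 - 1/8*9) = 254 - (-27/5 + 261/40 - 9/8) = 254 - 1*0 = 254 + 0 = 254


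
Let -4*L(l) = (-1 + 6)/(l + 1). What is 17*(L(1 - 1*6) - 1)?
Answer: -187/16 ≈ -11.688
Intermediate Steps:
L(l) = -5/(4*(1 + l)) (L(l) = -(-1 + 6)/(4*(l + 1)) = -5/(4*(1 + l)))
17*(L(1 - 1*6) - 1) = 17*(-5/(4 + 4*(1 - 1*6)) - 1) = 17*(-5/(4 + 4*(1 - 6)) - 1) = 17*(-5/(4 + 4*(-5)) - 1) = 17*(-5/(4 - 20) - 1) = 17*(-5/(-16) - 1) = 17*(-5*(-1/16) - 1) = 17*(5/16 - 1) = 17*(-11/16) = -187/16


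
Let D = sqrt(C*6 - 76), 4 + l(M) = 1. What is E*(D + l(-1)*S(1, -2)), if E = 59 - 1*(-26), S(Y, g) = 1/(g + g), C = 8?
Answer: 255/4 + 170*I*sqrt(7) ≈ 63.75 + 449.78*I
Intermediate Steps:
S(Y, g) = 1/(2*g)
l(M) = -3 (l(M) = -4 + 1 = -3)
E = 85 (E = 59 + 26 = 85)
D = 2*I*sqrt(7) (D = sqrt(8*6 - 76) = sqrt(48 - 76) = sqrt(-28) = 2*I*sqrt(7) ≈ 5.2915*I)
E*(D + l(-1)*S(1, -2)) = 85*(2*I*sqrt(7) - 3/(2*(-2))) = 85*(2*I*sqrt(7) - 3*(-1)/(2*2)) = 85*(2*I*sqrt(7) - 3*(-1/4)) = 85*(2*I*sqrt(7) + 3/4) = 85*(3/4 + 2*I*sqrt(7)) = 255/4 + 170*I*sqrt(7)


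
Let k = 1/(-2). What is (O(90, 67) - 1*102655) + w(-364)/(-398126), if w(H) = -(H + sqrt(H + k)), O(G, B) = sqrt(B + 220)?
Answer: -20434812447/199063 + sqrt(287) + 27*I*sqrt(2)/796252 ≈ -1.0264e+5 + 4.7954e-5*I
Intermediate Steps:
k = -1/2 ≈ -0.50000
O(G, B) = sqrt(220 + B)
w(H) = -H - sqrt(-1/2 + H) (w(H) = -(H + sqrt(H - 1/2)) = -(H + sqrt(-1/2 + H)) = -H - sqrt(-1/2 + H))
(O(90, 67) - 1*102655) + w(-364)/(-398126) = (sqrt(220 + 67) - 1*102655) + (-1*(-364) - sqrt(-2 + 4*(-364))/2)/(-398126) = (sqrt(287) - 102655) + (364 - sqrt(-2 - 1456)/2)*(-1/398126) = (-102655 + sqrt(287)) + (364 - 27*I*sqrt(2)/2)*(-1/398126) = (-102655 + sqrt(287)) + (-182/199063 + 27*I*sqrt(2)/796252) = -20434812447/199063 + sqrt(287) + 27*I*sqrt(2)/796252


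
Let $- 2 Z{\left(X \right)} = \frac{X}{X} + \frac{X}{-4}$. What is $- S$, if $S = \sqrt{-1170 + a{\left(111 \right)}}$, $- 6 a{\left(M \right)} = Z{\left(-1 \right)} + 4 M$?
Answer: $- \frac{i \sqrt{179121}}{12} \approx - 35.269 i$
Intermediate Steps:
$Z{\left(X \right)} = - \frac{1}{2} + \frac{X}{8}$ ($Z{\left(X \right)} = - \frac{\frac{X}{X} + \frac{X}{-4}}{2} = - \frac{1 + X \left(- \frac{1}{4}\right)}{2} = - \frac{1 - \frac{X}{4}}{2} = - \frac{1}{2} + \frac{X}{8}$)
$a{\left(M \right)} = \frac{5}{48} - \frac{2 M}{3}$ ($a{\left(M \right)} = - \frac{\left(- \frac{1}{2} + \frac{1}{8} \left(-1\right)\right) + 4 M}{6} = - \frac{\left(- \frac{1}{2} - \frac{1}{8}\right) + 4 M}{6} = - \frac{- \frac{5}{8} + 4 M}{6} = \frac{5}{48} - \frac{2 M}{3}$)
$S = \frac{i \sqrt{179121}}{12}$ ($S = \sqrt{-1170 + \left(\frac{5}{48} - 74\right)} = \sqrt{-1170 - \frac{3547}{48}} = \sqrt{- \frac{59707}{48}} = \frac{i \sqrt{179121}}{12} \approx 35.269 i$)
$- S = - \frac{i \sqrt{179121}}{12}$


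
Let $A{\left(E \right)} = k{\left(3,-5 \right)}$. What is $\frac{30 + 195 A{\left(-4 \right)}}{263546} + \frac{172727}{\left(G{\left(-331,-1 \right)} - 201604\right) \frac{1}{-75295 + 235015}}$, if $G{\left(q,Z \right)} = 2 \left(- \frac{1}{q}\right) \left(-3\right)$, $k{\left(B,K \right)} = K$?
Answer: $- \frac{240660029604762429}{1758666967778} \approx -1.3684 \cdot 10^{5}$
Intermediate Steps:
$G{\left(q,Z \right)} = \frac{6}{q}$ ($G{\left(q,Z \right)} = - \frac{2}{q} \left(-3\right) = \frac{6}{q}$)
$A{\left(E \right)} = -5$
$\frac{30 + 195 A{\left(-4 \right)}}{263546} + \frac{172727}{\left(G{\left(-331,-1 \right)} - 201604\right) \frac{1}{-75295 + 235015}} = \frac{30 + 195 \left(-5\right)}{263546} + \frac{172727}{\left(\frac{6}{-331} - 201604\right) \frac{1}{-75295 + 235015}} = \left(30 - 975\right) \frac{1}{263546} + \frac{172727}{\left(6 \left(- \frac{1}{331}\right) - 201604\right) \frac{1}{159720}} = \left(-945\right) \frac{1}{263546} + \frac{172727}{\left(- \frac{6}{331} - 201604\right) \frac{1}{159720}} = - \frac{945}{263546} + \frac{172727}{\left(- \frac{66730930}{331}\right) \frac{1}{159720}} = - \frac{945}{263546} + \frac{172727}{- \frac{6673093}{5286732}} = - \frac{945}{263546} + 172727 \left(- \frac{5286732}{6673093}\right) = - \frac{945}{263546} - \frac{913161358164}{6673093} = - \frac{240660029604762429}{1758666967778}$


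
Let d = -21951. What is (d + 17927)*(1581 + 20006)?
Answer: -86866088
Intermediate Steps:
(d + 17927)*(1581 + 20006) = (-21951 + 17927)*(1581 + 20006) = -4024*21587 = -86866088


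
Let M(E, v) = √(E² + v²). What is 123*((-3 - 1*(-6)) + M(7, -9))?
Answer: 369 + 123*√130 ≈ 1771.4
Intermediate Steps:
123*((-3 - 1*(-6)) + M(7, -9)) = 123*((-3 - 1*(-6)) + √(7² + (-9)²)) = 123*((-3 + 6) + √(49 + 81)) = 123*(3 + √130) = 369 + 123*√130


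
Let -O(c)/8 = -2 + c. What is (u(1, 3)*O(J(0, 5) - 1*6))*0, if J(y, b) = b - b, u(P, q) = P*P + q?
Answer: 0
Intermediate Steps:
u(P, q) = q + P² (u(P, q) = P² + q = q + P²)
J(y, b) = 0
O(c) = 16 - 8*c (O(c) = -8*(-2 + c) = 16 - 8*c)
(u(1, 3)*O(J(0, 5) - 1*6))*0 = ((3 + 1²)*(16 - 8*(0 - 1*6)))*0 = ((3 + 1)*(16 - 8*(0 - 6)))*0 = (4*(16 - 8*(-6)))*0 = (4*(16 + 48))*0 = (4*64)*0 = 256*0 = 0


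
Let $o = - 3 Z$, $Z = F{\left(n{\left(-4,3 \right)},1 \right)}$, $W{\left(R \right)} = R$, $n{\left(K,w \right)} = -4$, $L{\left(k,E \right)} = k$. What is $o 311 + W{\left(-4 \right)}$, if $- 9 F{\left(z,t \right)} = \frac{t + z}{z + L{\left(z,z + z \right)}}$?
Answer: $\frac{279}{8} \approx 34.875$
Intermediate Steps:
$F{\left(z,t \right)} = - \frac{t + z}{18 z}$ ($F{\left(z,t \right)} = - \frac{\left(t + z\right) \frac{1}{z + z}}{9} = - \frac{\left(t + z\right) \frac{1}{2 z}}{9} = - \frac{\frac{1}{2} \frac{1}{z} \left(t + z\right)}{9} = - \frac{t + z}{18 z}$)
$Z = - \frac{1}{24}$ ($Z = \frac{\left(-1\right) 1 - -4}{18 \left(-4\right)} = \frac{1}{18} \left(- \frac{1}{4}\right) \left(-1 + 4\right) = \frac{1}{18} \left(- \frac{1}{4}\right) 3 = - \frac{1}{24} \approx -0.041667$)
$o = \frac{1}{8}$ ($o = \left(-3\right) \left(- \frac{1}{24}\right) = \frac{1}{8} \approx 0.125$)
$o 311 + W{\left(-4 \right)} = \frac{1}{8} \cdot 311 - 4 = \frac{311}{8} - 4 = \frac{279}{8}$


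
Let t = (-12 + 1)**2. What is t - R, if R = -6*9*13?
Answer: 823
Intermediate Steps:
R = -702 (R = -54*13 = -702)
t = 121 (t = (-11)**2 = 121)
t - R = 121 - 1*(-702) = 121 + 702 = 823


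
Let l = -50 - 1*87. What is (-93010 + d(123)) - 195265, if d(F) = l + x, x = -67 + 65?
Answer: -288414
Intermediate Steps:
x = -2
l = -137 (l = -50 - 87 = -137)
d(F) = -139 (d(F) = -137 - 2 = -139)
(-93010 + d(123)) - 195265 = (-93010 - 139) - 195265 = -93149 - 195265 = -288414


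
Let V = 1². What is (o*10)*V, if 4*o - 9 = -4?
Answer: 25/2 ≈ 12.500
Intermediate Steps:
V = 1
o = 5/4 (o = 9/4 + (¼)*(-4) = 9/4 - 1 = 5/4 ≈ 1.2500)
(o*10)*V = ((5/4)*10)*1 = (25/2)*1 = 25/2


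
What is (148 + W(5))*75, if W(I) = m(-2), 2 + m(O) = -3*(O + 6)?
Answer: 10050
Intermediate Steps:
m(O) = -20 - 3*O (m(O) = -2 - 3*(O + 6) = -2 - 3*(6 + O) = -2 + (-18 - 3*O) = -20 - 3*O)
W(I) = -14 (W(I) = -20 - 3*(-2) = -20 + 6 = -14)
(148 + W(5))*75 = (148 - 14)*75 = 134*75 = 10050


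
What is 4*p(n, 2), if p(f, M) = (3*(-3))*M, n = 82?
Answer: -72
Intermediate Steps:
p(f, M) = -9*M
4*p(n, 2) = 4*(-9*2) = 4*(-18) = -72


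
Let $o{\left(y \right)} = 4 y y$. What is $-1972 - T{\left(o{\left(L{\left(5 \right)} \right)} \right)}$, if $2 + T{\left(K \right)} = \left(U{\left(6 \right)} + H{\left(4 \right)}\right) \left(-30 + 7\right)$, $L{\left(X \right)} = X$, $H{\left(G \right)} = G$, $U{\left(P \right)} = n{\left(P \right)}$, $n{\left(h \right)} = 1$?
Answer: $-1855$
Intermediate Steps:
$U{\left(P \right)} = 1$
$o{\left(y \right)} = 4 y^{2}$
$T{\left(K \right)} = -117$ ($T{\left(K \right)} = -2 + \left(1 + 4\right) \left(-30 + 7\right) = -2 + 5 \left(-23\right) = -2 - 115 = -117$)
$-1972 - T{\left(o{\left(L{\left(5 \right)} \right)} \right)} = -1972 - -117 = -1972 + 117 = -1855$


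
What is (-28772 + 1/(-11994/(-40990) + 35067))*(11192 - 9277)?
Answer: -39599434986209635/718704162 ≈ -5.5098e+7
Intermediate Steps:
(-28772 + 1/(-11994/(-40990) + 35067))*(11192 - 9277) = (-28772 + 1/(-11994*(-1/40990) + 35067))*1915 = (-28772 + 1/(5997/20495 + 35067))*1915 = (-28772 + 1/(718704162/20495))*1915 = (-28772 + 20495/718704162)*1915 = -20678556128569/718704162*1915 = -39599434986209635/718704162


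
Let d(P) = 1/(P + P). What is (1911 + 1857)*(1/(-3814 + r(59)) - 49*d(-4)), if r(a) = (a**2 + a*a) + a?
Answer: 24672707/1069 ≈ 23080.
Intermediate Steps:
d(P) = 1/(2*P)
r(a) = a + 2*a**2 (r(a) = (a**2 + a**2) + a = 2*a**2 + a = a + 2*a**2)
(1911 + 1857)*(1/(-3814 + r(59)) - 49*d(-4)) = (1911 + 1857)*(1/(-3814 + 59*(1 + 2*59)) - 49/(2*(-4))) = 3768*(1/(-3814 + 59*(1 + 118)) - 49*(-1)/(2*4)) = 3768*(1/(-3814 + 59*119) - 49*(-1/8)) = 3768*(1/(-3814 + 7021) + 49/8) = 3768*(1/3207 + 49/8) = 3768*(157151/25656) = 24672707/1069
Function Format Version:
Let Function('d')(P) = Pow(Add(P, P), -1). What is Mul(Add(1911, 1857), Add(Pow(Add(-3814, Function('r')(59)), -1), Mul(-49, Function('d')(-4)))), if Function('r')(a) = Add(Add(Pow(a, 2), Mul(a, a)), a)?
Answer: Rational(24672707, 1069) ≈ 23080.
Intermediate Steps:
Function('d')(P) = Mul(Rational(1, 2), Pow(P, -1)) (Function('d')(P) = Pow(Mul(2, P), -1) = Mul(Rational(1, 2), Pow(P, -1)))
Function('r')(a) = Add(a, Mul(2, Pow(a, 2))) (Function('r')(a) = Add(Add(Pow(a, 2), Pow(a, 2)), a) = Add(Mul(2, Pow(a, 2)), a) = Add(a, Mul(2, Pow(a, 2))))
Mul(Add(1911, 1857), Add(Pow(Add(-3814, Function('r')(59)), -1), Mul(-49, Function('d')(-4)))) = Mul(Add(1911, 1857), Add(Pow(Add(-3814, Mul(59, Add(1, Mul(2, 59)))), -1), Mul(-49, Mul(Rational(1, 2), Pow(-4, -1))))) = Mul(3768, Add(Pow(Add(-3814, Mul(59, Add(1, 118))), -1), Mul(-49, Mul(Rational(1, 2), Rational(-1, 4))))) = Mul(3768, Add(Pow(Add(-3814, Mul(59, 119)), -1), Mul(-49, Rational(-1, 8)))) = Mul(3768, Add(Pow(Add(-3814, 7021), -1), Rational(49, 8))) = Mul(3768, Add(Pow(3207, -1), Rational(49, 8))) = Mul(3768, Add(Rational(1, 3207), Rational(49, 8))) = Mul(3768, Rational(157151, 25656)) = Rational(24672707, 1069)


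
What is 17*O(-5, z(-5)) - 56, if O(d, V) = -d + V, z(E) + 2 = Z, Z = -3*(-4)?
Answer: 199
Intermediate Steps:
Z = 12
z(E) = 10 (z(E) = -2 + 12 = 10)
O(d, V) = V - d
17*O(-5, z(-5)) - 56 = 17*(10 - 1*(-5)) - 56 = 17*(10 + 5) - 56 = 17*15 - 56 = 255 - 56 = 199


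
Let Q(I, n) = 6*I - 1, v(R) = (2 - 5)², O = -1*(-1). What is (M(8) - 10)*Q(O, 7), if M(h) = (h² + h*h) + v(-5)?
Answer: 635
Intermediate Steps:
O = 1
v(R) = 9 (v(R) = (-3)² = 9)
Q(I, n) = -1 + 6*I
M(h) = 9 + 2*h² (M(h) = (h² + h*h) + 9 = (h² + h²) + 9 = 2*h² + 9 = 9 + 2*h²)
(M(8) - 10)*Q(O, 7) = ((9 + 2*8²) - 10)*(-1 + 6*1) = ((9 + 2*64) - 10)*(-1 + 6) = ((9 + 128) - 10)*5 = (137 - 10)*5 = 127*5 = 635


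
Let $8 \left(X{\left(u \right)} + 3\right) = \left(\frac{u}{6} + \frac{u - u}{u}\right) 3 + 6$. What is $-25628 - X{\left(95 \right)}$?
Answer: $- \frac{410107}{16} \approx -25632.0$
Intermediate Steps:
$X{\left(u \right)} = - \frac{9}{4} + \frac{u}{16}$ ($X{\left(u \right)} = -3 + \frac{\left(\frac{u}{6} + \frac{u - u}{u}\right) 3 + 6}{8} = -3 + \frac{\left(u \frac{1}{6} + \frac{0}{u}\right) 3 + 6}{8} = -3 + \frac{\left(\frac{u}{6} + 0\right) 3 + 6}{8} = -3 + \frac{\frac{u}{6} \cdot 3 + 6}{8} = -3 + \frac{\frac{u}{2} + 6}{8} = -3 + \frac{6 + \frac{u}{2}}{8} = -3 + \left(\frac{3}{4} + \frac{u}{16}\right) = - \frac{9}{4} + \frac{u}{16}$)
$-25628 - X{\left(95 \right)} = -25628 - \left(- \frac{9}{4} + \frac{1}{16} \cdot 95\right) = -25628 - \left(- \frac{9}{4} + \frac{95}{16}\right) = -25628 - \frac{59}{16} = - \frac{410107}{16}$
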